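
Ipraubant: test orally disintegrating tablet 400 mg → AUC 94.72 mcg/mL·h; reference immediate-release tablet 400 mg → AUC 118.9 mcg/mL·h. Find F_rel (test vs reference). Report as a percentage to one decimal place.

F_rel = 79.7%

F_rel = (AUC_test/D_test) / (AUC_ref/D_ref)
      = (94.72/400) / (118.9/400)
      = 0.2368 / 0.29725 = 0.7966 = 79.66%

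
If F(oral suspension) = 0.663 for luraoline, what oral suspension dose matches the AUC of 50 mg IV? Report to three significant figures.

For equal systemic exposure: F × D_ev = D_iv
D_ev = D_iv / F = 50 / 0.663 = 75.4148 mg

D_oral = 75.4 mg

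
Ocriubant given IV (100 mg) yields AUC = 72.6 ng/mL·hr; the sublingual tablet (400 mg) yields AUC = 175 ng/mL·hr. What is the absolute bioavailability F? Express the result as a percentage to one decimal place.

F = (AUC_ev / D_ev) / (AUC_iv / D_iv)
  = (175/400) / (72.6/100)
  = 0.4375 / 0.726 = 0.6026
  = 60.26%

F = 60.3%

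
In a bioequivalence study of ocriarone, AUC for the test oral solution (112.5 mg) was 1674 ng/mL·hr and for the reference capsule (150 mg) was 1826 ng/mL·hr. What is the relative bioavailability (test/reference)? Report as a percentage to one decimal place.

F_rel = (AUC_test/D_test) / (AUC_ref/D_ref)
      = (1674/112.5) / (1826/150)
      = 14.88 / 12.1733 = 1.2223 = 122.23%

F_rel = 122.2%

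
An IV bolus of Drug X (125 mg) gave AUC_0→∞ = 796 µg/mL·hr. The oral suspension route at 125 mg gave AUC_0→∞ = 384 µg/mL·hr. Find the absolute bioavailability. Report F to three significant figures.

F = 0.482

F = (AUC_ev / D_ev) / (AUC_iv / D_iv)
  = (384/125) / (796/125)
  = 3.072 / 6.368 = 0.4824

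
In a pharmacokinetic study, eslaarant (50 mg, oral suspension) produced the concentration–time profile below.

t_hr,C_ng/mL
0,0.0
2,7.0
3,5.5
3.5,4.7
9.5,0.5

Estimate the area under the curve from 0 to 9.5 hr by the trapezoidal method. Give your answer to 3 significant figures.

Trapezoidal AUC_0→9.5:
  [0→2]: (0.0+7.0)/2 × 2 = 7.0
  [2→3]: (7.0+5.5)/2 × 1 = 6.25
  [3→3.5]: (5.5+4.7)/2 × 0.5 = 2.55
  [3.5→9.5]: (4.7+0.5)/2 × 6 = 15.6
  Sum = 31.4 ng/mL·hr

AUC = 31.4 ng/mL·hr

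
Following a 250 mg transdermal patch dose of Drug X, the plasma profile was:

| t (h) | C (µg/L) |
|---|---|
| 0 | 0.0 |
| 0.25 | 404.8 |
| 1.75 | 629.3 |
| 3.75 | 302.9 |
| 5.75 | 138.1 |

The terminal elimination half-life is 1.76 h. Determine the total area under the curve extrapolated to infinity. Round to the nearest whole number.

AUC = 2550 µg/L·h

Trapezoidal AUC_0→5.75:
  [0→0.25]: (0.0+404.8)/2 × 0.25 = 50.6
  [0.25→1.75]: (404.8+629.3)/2 × 1.5 = 775.575
  [1.75→3.75]: (629.3+302.9)/2 × 2 = 932.2
  [3.75→5.75]: (302.9+138.1)/2 × 2 = 441.0
  Sum = 2199.375 µg/L·h
k_e = ln2 / t½ = 0.693147 / 1.76 = 0.3938 h^-1
Extrapolated tail: C_last / k_e = 138.1 / 0.3938 = 350.686
AUC_0→∞ = 2199.375 + 350.686 = 2550.061 µg/L·h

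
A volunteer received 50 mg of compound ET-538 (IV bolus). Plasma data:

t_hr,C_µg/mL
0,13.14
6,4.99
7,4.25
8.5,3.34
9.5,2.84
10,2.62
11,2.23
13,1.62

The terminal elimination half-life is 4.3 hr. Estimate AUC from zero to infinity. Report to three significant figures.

AUC = 85.5 µg/mL·hr

Trapezoidal AUC_0→13:
  [0→6]: (13.14+4.99)/2 × 6 = 54.39
  [6→7]: (4.99+4.25)/2 × 1 = 4.62
  [7→8.5]: (4.25+3.34)/2 × 1.5 = 5.6925
  [8.5→9.5]: (3.34+2.84)/2 × 1 = 3.09
  [9.5→10]: (2.84+2.62)/2 × 0.5 = 1.365
  [10→11]: (2.62+2.23)/2 × 1 = 2.425
  [11→13]: (2.23+1.62)/2 × 2 = 3.85
  Sum = 75.4325 µg/mL·hr
k_e = ln2 / t½ = 0.693147 / 4.3 = 0.1612 hr^-1
Extrapolated tail: C_last / k_e = 1.62 / 0.1612 = 10.050
AUC_0→∞ = 75.4325 + 10.050 = 85.4825 µg/mL·hr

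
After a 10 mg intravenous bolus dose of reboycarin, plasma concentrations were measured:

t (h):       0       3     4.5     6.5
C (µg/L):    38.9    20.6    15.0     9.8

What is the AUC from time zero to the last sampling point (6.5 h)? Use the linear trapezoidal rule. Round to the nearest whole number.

Trapezoidal AUC_0→6.5:
  [0→3]: (38.9+20.6)/2 × 3 = 89.25
  [3→4.5]: (20.6+15.0)/2 × 1.5 = 26.7
  [4.5→6.5]: (15.0+9.8)/2 × 2 = 24.8
  Sum = 140.75 µg/L·h

AUC = 141 µg/L·h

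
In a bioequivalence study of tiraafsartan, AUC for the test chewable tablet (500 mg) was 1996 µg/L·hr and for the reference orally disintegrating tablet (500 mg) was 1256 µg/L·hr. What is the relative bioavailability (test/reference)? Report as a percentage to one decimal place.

F_rel = 158.9%

F_rel = (AUC_test/D_test) / (AUC_ref/D_ref)
      = (1996/500) / (1256/500)
      = 3.992 / 2.512 = 1.5892 = 158.92%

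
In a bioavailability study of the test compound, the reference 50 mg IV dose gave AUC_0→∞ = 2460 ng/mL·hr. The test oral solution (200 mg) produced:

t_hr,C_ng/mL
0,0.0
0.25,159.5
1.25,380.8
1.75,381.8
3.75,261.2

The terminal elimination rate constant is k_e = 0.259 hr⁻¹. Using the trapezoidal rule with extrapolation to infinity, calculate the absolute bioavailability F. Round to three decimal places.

F = 0.217

Trapezoidal AUC_0→3.75 (oral solution):
  [0→0.25]: (0.0+159.5)/2 × 0.25 = 19.9375
  [0.25→1.25]: (159.5+380.8)/2 × 1 = 270.15
  [1.25→1.75]: (380.8+381.8)/2 × 0.5 = 190.65
  [1.75→3.75]: (381.8+261.2)/2 × 2 = 643.0
  Sum = 1123.7375 ng/mL·hr
Tail: C_last/k_e = 261.2/0.259 = 1008.494
AUC_0→∞ (oral solution) = 1123.7375 + 1008.494 = 2132.2315 ng/mL·hr
F = (AUC_ev/D_ev)/(AUC_iv/D_iv) = (2132.2315/200)/(2460/50) = 10.6612/49.2 = 0.2167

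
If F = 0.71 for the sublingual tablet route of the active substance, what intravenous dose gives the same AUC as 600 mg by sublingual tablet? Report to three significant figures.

D_iv = 426 mg

Systemic exposure from an extravascular dose = F × D_ev, so the equivalent IV dose is F × D_ev.
D_iv = F × D_ev = 0.71 × 600 = 426 mg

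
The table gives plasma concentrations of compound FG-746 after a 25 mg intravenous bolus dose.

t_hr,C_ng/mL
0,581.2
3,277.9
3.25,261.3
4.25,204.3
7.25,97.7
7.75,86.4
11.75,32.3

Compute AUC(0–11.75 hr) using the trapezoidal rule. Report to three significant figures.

AUC = 2330 ng/mL·hr

Trapezoidal AUC_0→11.75:
  [0→3]: (581.2+277.9)/2 × 3 = 1288.65
  [3→3.25]: (277.9+261.3)/2 × 0.25 = 67.4
  [3.25→4.25]: (261.3+204.3)/2 × 1 = 232.8
  [4.25→7.25]: (204.3+97.7)/2 × 3 = 453.0
  [7.25→7.75]: (97.7+86.4)/2 × 0.5 = 46.025
  [7.75→11.75]: (86.4+32.3)/2 × 4 = 237.4
  Sum = 2325.275 ng/mL·hr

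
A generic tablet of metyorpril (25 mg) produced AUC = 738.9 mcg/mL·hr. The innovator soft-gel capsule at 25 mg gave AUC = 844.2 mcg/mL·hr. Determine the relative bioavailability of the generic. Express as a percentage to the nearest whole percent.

F_rel = (AUC_test/D_test) / (AUC_ref/D_ref)
      = (738.9/25) / (844.2/25)
      = 29.556 / 33.768 = 0.8753 = 87.53%

F_rel = 88%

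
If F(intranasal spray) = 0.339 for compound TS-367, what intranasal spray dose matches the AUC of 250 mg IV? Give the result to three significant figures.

D_intranasal = 737 mg

For equal systemic exposure: F × D_ev = D_iv
D_ev = D_iv / F = 250 / 0.339 = 737.463 mg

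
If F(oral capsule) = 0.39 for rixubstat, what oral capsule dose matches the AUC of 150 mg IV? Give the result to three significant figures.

D_oral = 385 mg

For equal systemic exposure: F × D_ev = D_iv
D_ev = D_iv / F = 150 / 0.39 = 384.615 mg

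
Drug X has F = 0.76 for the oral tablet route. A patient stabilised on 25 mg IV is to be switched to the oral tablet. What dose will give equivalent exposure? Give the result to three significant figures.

For equal systemic exposure: F × D_ev = D_iv
D_ev = D_iv / F = 25 / 0.76 = 32.8947 mg

D_oral = 32.9 mg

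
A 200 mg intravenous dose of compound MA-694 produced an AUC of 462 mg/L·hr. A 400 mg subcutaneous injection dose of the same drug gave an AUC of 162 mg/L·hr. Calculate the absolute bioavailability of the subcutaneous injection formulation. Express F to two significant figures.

F = 0.18

F = (AUC_ev / D_ev) / (AUC_iv / D_iv)
  = (162/400) / (462/200)
  = 0.405 / 2.31 = 0.1753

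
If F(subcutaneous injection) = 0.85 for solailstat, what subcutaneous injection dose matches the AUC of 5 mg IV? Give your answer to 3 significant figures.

D_subcutaneous = 5.88 mg

For equal systemic exposure: F × D_ev = D_iv
D_ev = D_iv / F = 5 / 0.85 = 5.88235 mg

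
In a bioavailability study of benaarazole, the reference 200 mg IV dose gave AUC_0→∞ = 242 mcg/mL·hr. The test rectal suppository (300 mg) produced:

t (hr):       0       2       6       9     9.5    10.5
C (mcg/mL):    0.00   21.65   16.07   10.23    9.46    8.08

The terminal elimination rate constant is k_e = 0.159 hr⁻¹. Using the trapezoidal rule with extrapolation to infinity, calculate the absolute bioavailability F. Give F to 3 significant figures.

F = 0.554

Trapezoidal AUC_0→10.5 (rectal suppository):
  [0→2]: (0.00+21.65)/2 × 2 = 21.65
  [2→6]: (21.65+16.07)/2 × 4 = 75.44
  [6→9]: (16.07+10.23)/2 × 3 = 39.45
  [9→9.5]: (10.23+9.46)/2 × 0.5 = 4.9225
  [9.5→10.5]: (9.46+8.08)/2 × 1 = 8.77
  Sum = 150.2325 mcg/mL·hr
Tail: C_last/k_e = 8.08/0.159 = 50.818
AUC_0→∞ (rectal suppository) = 150.2325 + 50.818 = 201.0505 mcg/mL·hr
F = (AUC_ev/D_ev)/(AUC_iv/D_iv) = (201.0505/300)/(242/200) = 0.670168/1.21 = 0.5539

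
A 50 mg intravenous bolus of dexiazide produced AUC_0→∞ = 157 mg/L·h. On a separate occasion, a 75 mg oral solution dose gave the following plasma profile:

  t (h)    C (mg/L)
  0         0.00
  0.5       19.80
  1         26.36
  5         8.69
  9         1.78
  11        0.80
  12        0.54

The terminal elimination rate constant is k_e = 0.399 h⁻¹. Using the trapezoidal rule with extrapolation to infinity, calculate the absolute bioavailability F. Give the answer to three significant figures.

Trapezoidal AUC_0→12 (oral solution):
  [0→0.5]: (0.00+19.80)/2 × 0.5 = 4.95
  [0.5→1]: (19.80+26.36)/2 × 0.5 = 11.54
  [1→5]: (26.36+8.69)/2 × 4 = 70.1
  [5→9]: (8.69+1.78)/2 × 4 = 20.94
  [9→11]: (1.78+0.80)/2 × 2 = 2.58
  [11→12]: (0.80+0.54)/2 × 1 = 0.67
  Sum = 110.78 mg/L·h
Tail: C_last/k_e = 0.54/0.399 = 1.353
AUC_0→∞ (oral solution) = 110.78 + 1.353 = 112.133 mg/L·h
F = (AUC_ev/D_ev)/(AUC_iv/D_iv) = (112.133/75)/(157/50) = 1.49511/3.14 = 0.4761

F = 0.476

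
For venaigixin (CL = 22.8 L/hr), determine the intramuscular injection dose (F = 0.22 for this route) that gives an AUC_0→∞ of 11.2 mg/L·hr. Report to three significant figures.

Dose = CL × AUC_0→∞ / F
     = 22.8 × 11.2 / 0.22 = 1160.73 mg

Dose = 1160 mg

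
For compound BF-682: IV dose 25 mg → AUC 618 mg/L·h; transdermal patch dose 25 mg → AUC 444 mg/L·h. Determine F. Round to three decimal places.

F = (AUC_ev / D_ev) / (AUC_iv / D_iv)
  = (444/25) / (618/25)
  = 17.76 / 24.72 = 0.7184

F = 0.718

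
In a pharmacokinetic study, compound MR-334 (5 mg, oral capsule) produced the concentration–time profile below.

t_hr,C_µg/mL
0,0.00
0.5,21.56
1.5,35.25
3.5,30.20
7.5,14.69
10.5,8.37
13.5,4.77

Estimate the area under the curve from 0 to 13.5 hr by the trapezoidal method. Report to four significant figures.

AUC = 243.3 µg/mL·hr

Trapezoidal AUC_0→13.5:
  [0→0.5]: (0.00+21.56)/2 × 0.5 = 5.39
  [0.5→1.5]: (21.56+35.25)/2 × 1 = 28.405
  [1.5→3.5]: (35.25+30.20)/2 × 2 = 65.45
  [3.5→7.5]: (30.20+14.69)/2 × 4 = 89.78
  [7.5→10.5]: (14.69+8.37)/2 × 3 = 34.59
  [10.5→13.5]: (8.37+4.77)/2 × 3 = 19.71
  Sum = 243.325 µg/mL·hr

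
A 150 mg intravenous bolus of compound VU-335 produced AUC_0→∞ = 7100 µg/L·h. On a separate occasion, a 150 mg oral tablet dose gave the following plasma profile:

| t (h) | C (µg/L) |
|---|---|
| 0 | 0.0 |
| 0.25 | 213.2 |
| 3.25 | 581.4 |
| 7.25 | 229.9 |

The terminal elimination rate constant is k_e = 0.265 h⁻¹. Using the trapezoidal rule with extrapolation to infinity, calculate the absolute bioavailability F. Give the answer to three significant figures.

Trapezoidal AUC_0→7.25 (oral tablet):
  [0→0.25]: (0.0+213.2)/2 × 0.25 = 26.65
  [0.25→3.25]: (213.2+581.4)/2 × 3 = 1191.9
  [3.25→7.25]: (581.4+229.9)/2 × 4 = 1622.6
  Sum = 2841.15 µg/L·h
Tail: C_last/k_e = 229.9/0.265 = 867.547
AUC_0→∞ (oral tablet) = 2841.15 + 867.547 = 3708.697 µg/L·h
F = (AUC_ev/D_ev)/(AUC_iv/D_iv) = (3708.697/150)/(7100/150) = 24.7246/47.3333 = 0.5224

F = 0.522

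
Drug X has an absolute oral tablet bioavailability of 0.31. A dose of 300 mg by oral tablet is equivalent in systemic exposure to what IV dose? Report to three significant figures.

D_iv = 93.0 mg

Systemic exposure from an extravascular dose = F × D_ev, so the equivalent IV dose is F × D_ev.
D_iv = F × D_ev = 0.31 × 300 = 93 mg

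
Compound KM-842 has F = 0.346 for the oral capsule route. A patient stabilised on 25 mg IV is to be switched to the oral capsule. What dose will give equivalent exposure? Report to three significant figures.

D_oral = 72.3 mg

For equal systemic exposure: F × D_ev = D_iv
D_ev = D_iv / F = 25 / 0.346 = 72.2543 mg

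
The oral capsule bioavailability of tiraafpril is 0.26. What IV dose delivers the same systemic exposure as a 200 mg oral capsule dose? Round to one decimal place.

D_iv = 52.0 mg

Systemic exposure from an extravascular dose = F × D_ev, so the equivalent IV dose is F × D_ev.
D_iv = F × D_ev = 0.26 × 200 = 52 mg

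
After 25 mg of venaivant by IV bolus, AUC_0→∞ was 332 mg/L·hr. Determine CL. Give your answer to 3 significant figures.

CL = 0.0753 L/hr

CL = Dose_iv / AUC_0→∞
   = 25 / 332 = 0.0753012 L/hr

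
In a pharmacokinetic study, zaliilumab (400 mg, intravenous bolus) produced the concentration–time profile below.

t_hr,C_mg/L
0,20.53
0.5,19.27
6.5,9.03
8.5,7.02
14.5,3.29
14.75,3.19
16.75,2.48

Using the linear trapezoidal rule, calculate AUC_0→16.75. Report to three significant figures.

AUC = 148 mg/L·hr

Trapezoidal AUC_0→16.75:
  [0→0.5]: (20.53+19.27)/2 × 0.5 = 9.95
  [0.5→6.5]: (19.27+9.03)/2 × 6 = 84.9
  [6.5→8.5]: (9.03+7.02)/2 × 2 = 16.05
  [8.5→14.5]: (7.02+3.29)/2 × 6 = 30.93
  [14.5→14.75]: (3.29+3.19)/2 × 0.25 = 0.81
  [14.75→16.75]: (3.19+2.48)/2 × 2 = 5.67
  Sum = 148.31 mg/L·hr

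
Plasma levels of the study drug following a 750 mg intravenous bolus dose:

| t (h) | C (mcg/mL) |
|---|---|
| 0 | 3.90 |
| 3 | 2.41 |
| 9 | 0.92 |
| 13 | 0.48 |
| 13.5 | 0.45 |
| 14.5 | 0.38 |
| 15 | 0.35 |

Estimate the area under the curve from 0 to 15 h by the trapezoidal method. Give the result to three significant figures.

AUC = 23.1 mcg/mL·h

Trapezoidal AUC_0→15:
  [0→3]: (3.90+2.41)/2 × 3 = 9.465
  [3→9]: (2.41+0.92)/2 × 6 = 9.99
  [9→13]: (0.92+0.48)/2 × 4 = 2.8
  [13→13.5]: (0.48+0.45)/2 × 0.5 = 0.2325
  [13.5→14.5]: (0.45+0.38)/2 × 1 = 0.415
  [14.5→15]: (0.38+0.35)/2 × 0.5 = 0.1825
  Sum = 23.085 mcg/mL·h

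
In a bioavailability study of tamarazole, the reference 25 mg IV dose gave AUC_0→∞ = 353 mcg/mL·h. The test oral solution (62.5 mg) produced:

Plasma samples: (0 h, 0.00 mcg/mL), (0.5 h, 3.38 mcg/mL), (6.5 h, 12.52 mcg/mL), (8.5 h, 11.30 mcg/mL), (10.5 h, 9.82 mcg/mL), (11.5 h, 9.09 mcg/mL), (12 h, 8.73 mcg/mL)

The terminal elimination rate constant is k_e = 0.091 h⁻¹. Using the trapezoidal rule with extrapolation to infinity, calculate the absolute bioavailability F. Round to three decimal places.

F = 0.230

Trapezoidal AUC_0→12 (oral solution):
  [0→0.5]: (0.00+3.38)/2 × 0.5 = 0.845
  [0.5→6.5]: (3.38+12.52)/2 × 6 = 47.7
  [6.5→8.5]: (12.52+11.30)/2 × 2 = 23.82
  [8.5→10.5]: (11.30+9.82)/2 × 2 = 21.12
  [10.5→11.5]: (9.82+9.09)/2 × 1 = 9.455
  [11.5→12]: (9.09+8.73)/2 × 0.5 = 4.455
  Sum = 107.395 mcg/mL·h
Tail: C_last/k_e = 8.73/0.091 = 95.934
AUC_0→∞ (oral solution) = 107.395 + 95.934 = 203.329 mcg/mL·h
F = (AUC_ev/D_ev)/(AUC_iv/D_iv) = (203.329/62.5)/(353/25) = 3.253264/14.12 = 0.2304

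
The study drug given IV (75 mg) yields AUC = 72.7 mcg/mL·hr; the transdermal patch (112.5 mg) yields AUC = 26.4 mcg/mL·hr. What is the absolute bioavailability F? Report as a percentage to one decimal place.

F = 24.2%

F = (AUC_ev / D_ev) / (AUC_iv / D_iv)
  = (26.4/112.5) / (72.7/75)
  = 0.234667 / 0.969333 = 0.2421
  = 24.21%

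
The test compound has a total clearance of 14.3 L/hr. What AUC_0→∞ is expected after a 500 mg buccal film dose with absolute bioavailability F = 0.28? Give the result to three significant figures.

AUC = 9.79 mg/L·hr

AUC_0→∞ = F × Dose / CL
        = 0.28 × 500 / 14.3 = 9.79021 mg/L·hr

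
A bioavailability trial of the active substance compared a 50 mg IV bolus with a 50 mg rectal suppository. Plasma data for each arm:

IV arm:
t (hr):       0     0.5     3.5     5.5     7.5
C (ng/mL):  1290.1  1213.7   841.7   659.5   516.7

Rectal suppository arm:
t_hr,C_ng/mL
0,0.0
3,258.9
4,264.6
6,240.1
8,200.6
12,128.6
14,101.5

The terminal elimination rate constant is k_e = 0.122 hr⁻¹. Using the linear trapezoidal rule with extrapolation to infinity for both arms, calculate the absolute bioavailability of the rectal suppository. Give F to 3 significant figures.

F = 0.312

Trapezoidal AUC_0→7.5 (IV):
  [0→0.5]: (1290.1+1213.7)/2 × 0.5 = 625.95
  [0.5→3.5]: (1213.7+841.7)/2 × 3 = 3083.1
  [3.5→5.5]: (841.7+659.5)/2 × 2 = 1501.2
  [5.5→7.5]: (659.5+516.7)/2 × 2 = 1176.2
  Sum = 6386.45 ng/mL·hr
IV tail: 516.7/0.122 = 4235.246; AUC_iv,0→∞ = 6386.45 + 4235.246 = 10621.696 ng/mL·hr
Trapezoidal AUC_0→14 (rectal suppository):
  [0→3]: (0.0+258.9)/2 × 3 = 388.35
  [3→4]: (258.9+264.6)/2 × 1 = 261.75
  [4→6]: (264.6+240.1)/2 × 2 = 504.7
  [6→8]: (240.1+200.6)/2 × 2 = 440.7
  [8→12]: (200.6+128.6)/2 × 4 = 658.4
  [12→14]: (128.6+101.5)/2 × 2 = 230.1
  Sum = 2484.0 ng/mL·hr
rectal suppository tail: 101.5/0.122 = 831.967; AUC_ev,0→∞ = 2484.0 + 831.967 = 3315.967 ng/mL·hr
F = (AUC_ev/D_ev)/(AUC_iv/D_iv) = (3315.967/50)/(10621.696/50) = 66.31934/212.43392 = 0.3122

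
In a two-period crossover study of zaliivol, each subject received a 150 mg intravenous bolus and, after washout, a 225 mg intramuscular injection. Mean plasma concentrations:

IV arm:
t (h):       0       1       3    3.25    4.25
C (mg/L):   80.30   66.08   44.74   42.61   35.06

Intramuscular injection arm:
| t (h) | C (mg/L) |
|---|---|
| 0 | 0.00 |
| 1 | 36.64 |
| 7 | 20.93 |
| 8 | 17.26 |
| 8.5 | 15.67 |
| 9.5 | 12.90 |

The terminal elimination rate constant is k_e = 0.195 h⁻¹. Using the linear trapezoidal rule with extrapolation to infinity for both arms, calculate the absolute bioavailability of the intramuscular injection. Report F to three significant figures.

Trapezoidal AUC_0→4.25 (IV):
  [0→1]: (80.30+66.08)/2 × 1 = 73.19
  [1→3]: (66.08+44.74)/2 × 2 = 110.82
  [3→3.25]: (44.74+42.61)/2 × 0.25 = 10.91875
  [3.25→4.25]: (42.61+35.06)/2 × 1 = 38.835
  Sum = 233.76375 mg/L·h
IV tail: 35.06/0.195 = 179.795; AUC_iv,0→∞ = 233.76375 + 179.795 = 413.55875 mg/L·h
Trapezoidal AUC_0→9.5 (intramuscular injection):
  [0→1]: (0.00+36.64)/2 × 1 = 18.32
  [1→7]: (36.64+20.93)/2 × 6 = 172.71
  [7→8]: (20.93+17.26)/2 × 1 = 19.095
  [8→8.5]: (17.26+15.67)/2 × 0.5 = 8.2325
  [8.5→9.5]: (15.67+12.90)/2 × 1 = 14.285
  Sum = 232.6425 mg/L·h
intramuscular injection tail: 12.90/0.195 = 66.154; AUC_ev,0→∞ = 232.6425 + 66.154 = 298.7965 mg/L·h
F = (AUC_ev/D_ev)/(AUC_iv/D_iv) = (298.7965/225)/(413.55875/150) = 1.32798/2.75706 = 0.4817

F = 0.482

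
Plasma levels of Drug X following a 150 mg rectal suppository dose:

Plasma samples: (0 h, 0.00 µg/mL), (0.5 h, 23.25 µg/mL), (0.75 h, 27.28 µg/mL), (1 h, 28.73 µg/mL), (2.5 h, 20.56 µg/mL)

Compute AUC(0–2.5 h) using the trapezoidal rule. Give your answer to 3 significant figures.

AUC = 56.1 µg/mL·h

Trapezoidal AUC_0→2.5:
  [0→0.5]: (0.00+23.25)/2 × 0.5 = 5.8125
  [0.5→0.75]: (23.25+27.28)/2 × 0.25 = 6.31625
  [0.75→1]: (27.28+28.73)/2 × 0.25 = 7.00125
  [1→2.5]: (28.73+20.56)/2 × 1.5 = 36.9675
  Sum = 56.0975 µg/mL·h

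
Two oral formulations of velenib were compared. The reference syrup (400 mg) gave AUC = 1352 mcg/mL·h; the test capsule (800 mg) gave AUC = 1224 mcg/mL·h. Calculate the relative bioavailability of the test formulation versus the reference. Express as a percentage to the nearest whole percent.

F_rel = (AUC_test/D_test) / (AUC_ref/D_ref)
      = (1224/800) / (1352/400)
      = 1.53 / 3.38 = 0.4527 = 45.27%

F_rel = 45%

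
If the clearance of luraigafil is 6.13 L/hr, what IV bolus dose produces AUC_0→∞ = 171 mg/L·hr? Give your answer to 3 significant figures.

Dose = 1050 mg

Dose_iv = CL × AUC_0→∞
     = 6.13 × 171 = 1048.23 mg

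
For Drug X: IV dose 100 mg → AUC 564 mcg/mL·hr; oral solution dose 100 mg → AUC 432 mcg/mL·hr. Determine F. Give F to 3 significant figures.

F = 0.766

F = (AUC_ev / D_ev) / (AUC_iv / D_iv)
  = (432/100) / (564/100)
  = 4.32 / 5.64 = 0.7660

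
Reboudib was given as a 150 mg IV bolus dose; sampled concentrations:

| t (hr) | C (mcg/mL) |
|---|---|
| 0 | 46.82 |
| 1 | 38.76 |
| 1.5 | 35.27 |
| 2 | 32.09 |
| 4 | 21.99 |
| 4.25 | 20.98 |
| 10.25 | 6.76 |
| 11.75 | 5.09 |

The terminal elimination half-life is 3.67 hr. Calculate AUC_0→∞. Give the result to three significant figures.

AUC = 257 mcg/mL·hr

Trapezoidal AUC_0→11.75:
  [0→1]: (46.82+38.76)/2 × 1 = 42.79
  [1→1.5]: (38.76+35.27)/2 × 0.5 = 18.5075
  [1.5→2]: (35.27+32.09)/2 × 0.5 = 16.84
  [2→4]: (32.09+21.99)/2 × 2 = 54.08
  [4→4.25]: (21.99+20.98)/2 × 0.25 = 5.37125
  [4.25→10.25]: (20.98+6.76)/2 × 6 = 83.22
  [10.25→11.75]: (6.76+5.09)/2 × 1.5 = 8.8875
  Sum = 229.69625 mcg/mL·hr
k_e = ln2 / t½ = 0.693147 / 3.67 = 0.1889 hr^-1
Extrapolated tail: C_last / k_e = 5.09 / 0.1889 = 26.945
AUC_0→∞ = 229.69625 + 26.945 = 256.64125 mcg/mL·hr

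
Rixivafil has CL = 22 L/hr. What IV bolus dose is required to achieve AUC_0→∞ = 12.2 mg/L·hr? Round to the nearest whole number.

Dose = 268 mg

Dose_iv = CL × AUC_0→∞
     = 22 × 12.2 = 268.4 mg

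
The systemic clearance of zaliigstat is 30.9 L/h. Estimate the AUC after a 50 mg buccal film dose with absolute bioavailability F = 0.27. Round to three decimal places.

AUC = 0.437 mg/L·h

AUC_0→∞ = F × Dose / CL
        = 0.27 × 50 / 30.9 = 0.436893 mg/L·h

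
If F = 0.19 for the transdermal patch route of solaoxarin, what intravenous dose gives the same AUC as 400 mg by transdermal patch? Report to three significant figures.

D_iv = 76.0 mg

Systemic exposure from an extravascular dose = F × D_ev, so the equivalent IV dose is F × D_ev.
D_iv = F × D_ev = 0.19 × 400 = 76 mg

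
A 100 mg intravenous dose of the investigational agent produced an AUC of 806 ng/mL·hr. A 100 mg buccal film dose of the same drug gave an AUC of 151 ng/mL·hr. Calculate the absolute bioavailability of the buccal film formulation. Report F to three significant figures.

F = (AUC_ev / D_ev) / (AUC_iv / D_iv)
  = (151/100) / (806/100)
  = 1.51 / 8.06 = 0.1873

F = 0.187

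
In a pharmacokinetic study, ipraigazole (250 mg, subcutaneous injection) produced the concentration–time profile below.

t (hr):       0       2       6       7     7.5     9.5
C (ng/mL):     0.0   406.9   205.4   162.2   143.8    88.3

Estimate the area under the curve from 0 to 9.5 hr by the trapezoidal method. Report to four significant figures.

Trapezoidal AUC_0→9.5:
  [0→2]: (0.0+406.9)/2 × 2 = 406.9
  [2→6]: (406.9+205.4)/2 × 4 = 1224.6
  [6→7]: (205.4+162.2)/2 × 1 = 183.8
  [7→7.5]: (162.2+143.8)/2 × 0.5 = 76.5
  [7.5→9.5]: (143.8+88.3)/2 × 2 = 232.1
  Sum = 2123.9 ng/mL·hr

AUC = 2124 ng/mL·hr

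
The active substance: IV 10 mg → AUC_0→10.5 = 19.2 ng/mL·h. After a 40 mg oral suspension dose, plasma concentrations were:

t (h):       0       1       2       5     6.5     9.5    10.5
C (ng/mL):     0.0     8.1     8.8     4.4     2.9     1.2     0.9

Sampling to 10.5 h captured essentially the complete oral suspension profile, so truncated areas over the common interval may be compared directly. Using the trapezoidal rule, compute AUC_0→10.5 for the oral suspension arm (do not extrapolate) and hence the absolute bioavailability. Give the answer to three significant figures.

F = 0.586

Trapezoidal AUC_0→10.5 (oral suspension):
  [0→1]: (0.0+8.1)/2 × 1 = 4.05
  [1→2]: (8.1+8.8)/2 × 1 = 8.45
  [2→5]: (8.8+4.4)/2 × 3 = 19.8
  [5→6.5]: (4.4+2.9)/2 × 1.5 = 5.475
  [6.5→9.5]: (2.9+1.2)/2 × 3 = 6.15
  [9.5→10.5]: (1.2+0.9)/2 × 1 = 1.05
  Sum = 44.975 ng/mL·h
F = (AUC_ev/D_ev)/(AUC_iv/D_iv) = (44.975/40)/(19.2/10) = 1.124375/1.92 = 0.5856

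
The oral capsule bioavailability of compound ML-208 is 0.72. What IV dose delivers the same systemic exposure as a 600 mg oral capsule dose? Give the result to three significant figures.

D_iv = 432 mg

Systemic exposure from an extravascular dose = F × D_ev, so the equivalent IV dose is F × D_ev.
D_iv = F × D_ev = 0.72 × 600 = 432 mg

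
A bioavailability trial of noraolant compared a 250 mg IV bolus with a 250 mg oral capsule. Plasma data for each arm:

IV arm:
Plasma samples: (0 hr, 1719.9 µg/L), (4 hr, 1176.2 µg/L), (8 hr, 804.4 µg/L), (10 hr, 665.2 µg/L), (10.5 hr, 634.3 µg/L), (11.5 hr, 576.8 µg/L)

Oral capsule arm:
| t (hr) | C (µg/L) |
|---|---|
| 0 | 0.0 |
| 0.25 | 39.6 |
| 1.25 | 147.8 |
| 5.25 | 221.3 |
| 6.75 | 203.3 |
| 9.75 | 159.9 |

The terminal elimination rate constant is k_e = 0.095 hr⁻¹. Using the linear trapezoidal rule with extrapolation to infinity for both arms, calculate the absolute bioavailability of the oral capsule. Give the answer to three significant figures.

Trapezoidal AUC_0→11.5 (IV):
  [0→4]: (1719.9+1176.2)/2 × 4 = 5792.2
  [4→8]: (1176.2+804.4)/2 × 4 = 3961.2
  [8→10]: (804.4+665.2)/2 × 2 = 1469.6
  [10→10.5]: (665.2+634.3)/2 × 0.5 = 324.875
  [10.5→11.5]: (634.3+576.8)/2 × 1 = 605.55
  Sum = 12153.425 µg/L·hr
IV tail: 576.8/0.095 = 6071.579; AUC_iv,0→∞ = 12153.425 + 6071.579 = 18225.004 µg/L·hr
Trapezoidal AUC_0→9.75 (oral capsule):
  [0→0.25]: (0.0+39.6)/2 × 0.25 = 4.95
  [0.25→1.25]: (39.6+147.8)/2 × 1 = 93.7
  [1.25→5.25]: (147.8+221.3)/2 × 4 = 738.2
  [5.25→6.75]: (221.3+203.3)/2 × 1.5 = 318.45
  [6.75→9.75]: (203.3+159.9)/2 × 3 = 544.8
  Sum = 1700.1 µg/L·hr
oral capsule tail: 159.9/0.095 = 1683.158; AUC_ev,0→∞ = 1700.1 + 1683.158 = 3383.258 µg/L·hr
F = (AUC_ev/D_ev)/(AUC_iv/D_iv) = (3383.258/250)/(18225.004/250) = 13.533032/72.900016 = 0.1856

F = 0.186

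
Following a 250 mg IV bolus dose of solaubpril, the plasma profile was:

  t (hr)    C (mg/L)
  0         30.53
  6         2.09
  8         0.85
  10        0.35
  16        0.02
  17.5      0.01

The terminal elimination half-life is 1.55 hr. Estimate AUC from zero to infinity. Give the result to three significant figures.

AUC = 103 mg/L·hr

Trapezoidal AUC_0→17.5:
  [0→6]: (30.53+2.09)/2 × 6 = 97.86
  [6→8]: (2.09+0.85)/2 × 2 = 2.94
  [8→10]: (0.85+0.35)/2 × 2 = 1.2
  [10→16]: (0.35+0.02)/2 × 6 = 1.11
  [16→17.5]: (0.02+0.01)/2 × 1.5 = 0.0225
  Sum = 103.1325 mg/L·hr
k_e = ln2 / t½ = 0.693147 / 1.55 = 0.4472 hr^-1
Extrapolated tail: C_last / k_e = 0.01 / 0.4472 = 0.022
AUC_0→∞ = 103.1325 + 0.022 = 103.1545 mg/L·hr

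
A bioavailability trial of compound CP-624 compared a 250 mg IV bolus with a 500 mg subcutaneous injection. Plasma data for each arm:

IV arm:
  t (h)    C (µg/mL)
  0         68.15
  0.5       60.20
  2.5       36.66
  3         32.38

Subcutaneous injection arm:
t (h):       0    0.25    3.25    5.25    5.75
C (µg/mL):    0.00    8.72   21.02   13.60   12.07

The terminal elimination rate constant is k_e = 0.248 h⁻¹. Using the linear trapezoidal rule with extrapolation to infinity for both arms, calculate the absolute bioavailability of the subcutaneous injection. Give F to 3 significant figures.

F = 0.245

Trapezoidal AUC_0→3 (IV):
  [0→0.5]: (68.15+60.20)/2 × 0.5 = 32.0875
  [0.5→2.5]: (60.20+36.66)/2 × 2 = 96.86
  [2.5→3]: (36.66+32.38)/2 × 0.5 = 17.26
  Sum = 146.2075 µg/mL·h
IV tail: 32.38/0.248 = 130.565; AUC_iv,0→∞ = 146.2075 + 130.565 = 276.7725 µg/mL·h
Trapezoidal AUC_0→5.75 (subcutaneous injection):
  [0→0.25]: (0.00+8.72)/2 × 0.25 = 1.09
  [0.25→3.25]: (8.72+21.02)/2 × 3 = 44.61
  [3.25→5.25]: (21.02+13.60)/2 × 2 = 34.62
  [5.25→5.75]: (13.60+12.07)/2 × 0.5 = 6.4175
  Sum = 86.7375 µg/mL·h
subcutaneous injection tail: 12.07/0.248 = 48.669; AUC_ev,0→∞ = 86.7375 + 48.669 = 135.4065 µg/mL·h
F = (AUC_ev/D_ev)/(AUC_iv/D_iv) = (135.4065/500)/(276.7725/250) = 0.270813/1.10709 = 0.2446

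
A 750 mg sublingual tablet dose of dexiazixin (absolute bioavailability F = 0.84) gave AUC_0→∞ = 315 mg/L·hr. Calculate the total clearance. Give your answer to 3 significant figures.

CL = F × Dose / AUC_0→∞
   = 0.84 × 750 / 315 = 2 L/hr

CL = 2.00 L/hr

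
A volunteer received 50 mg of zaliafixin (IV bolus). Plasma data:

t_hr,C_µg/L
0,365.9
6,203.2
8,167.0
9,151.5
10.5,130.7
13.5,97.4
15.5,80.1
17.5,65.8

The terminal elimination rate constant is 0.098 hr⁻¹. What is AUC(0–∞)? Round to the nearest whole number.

AUC = 3785 µg/L·hr

Trapezoidal AUC_0→17.5:
  [0→6]: (365.9+203.2)/2 × 6 = 1707.3
  [6→8]: (203.2+167.0)/2 × 2 = 370.2
  [8→9]: (167.0+151.5)/2 × 1 = 159.25
  [9→10.5]: (151.5+130.7)/2 × 1.5 = 211.65
  [10.5→13.5]: (130.7+97.4)/2 × 3 = 342.15
  [13.5→15.5]: (97.4+80.1)/2 × 2 = 177.5
  [15.5→17.5]: (80.1+65.8)/2 × 2 = 145.9
  Sum = 3113.95 µg/L·hr
Extrapolated tail: C_last / k_e = 65.8 / 0.098 = 671.429
AUC_0→∞ = 3113.95 + 671.429 = 3785.379 µg/L·hr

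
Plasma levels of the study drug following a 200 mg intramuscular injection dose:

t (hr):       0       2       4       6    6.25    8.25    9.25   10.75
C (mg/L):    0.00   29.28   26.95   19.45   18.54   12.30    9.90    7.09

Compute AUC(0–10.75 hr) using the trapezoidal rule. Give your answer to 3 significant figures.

AUC = 191 mg/L·hr

Trapezoidal AUC_0→10.75:
  [0→2]: (0.00+29.28)/2 × 2 = 29.28
  [2→4]: (29.28+26.95)/2 × 2 = 56.23
  [4→6]: (26.95+19.45)/2 × 2 = 46.4
  [6→6.25]: (19.45+18.54)/2 × 0.25 = 4.74875
  [6.25→8.25]: (18.54+12.30)/2 × 2 = 30.84
  [8.25→9.25]: (12.30+9.90)/2 × 1 = 11.1
  [9.25→10.75]: (9.90+7.09)/2 × 1.5 = 12.7425
  Sum = 191.34125 mg/L·hr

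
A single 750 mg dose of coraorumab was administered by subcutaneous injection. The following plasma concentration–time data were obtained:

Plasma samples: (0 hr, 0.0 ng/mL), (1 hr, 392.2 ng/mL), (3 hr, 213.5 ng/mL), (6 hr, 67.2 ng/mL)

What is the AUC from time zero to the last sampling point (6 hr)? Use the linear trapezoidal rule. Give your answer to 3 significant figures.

AUC = 1220 ng/mL·hr

Trapezoidal AUC_0→6:
  [0→1]: (0.0+392.2)/2 × 1 = 196.1
  [1→3]: (392.2+213.5)/2 × 2 = 605.7
  [3→6]: (213.5+67.2)/2 × 3 = 421.05
  Sum = 1222.85 ng/mL·hr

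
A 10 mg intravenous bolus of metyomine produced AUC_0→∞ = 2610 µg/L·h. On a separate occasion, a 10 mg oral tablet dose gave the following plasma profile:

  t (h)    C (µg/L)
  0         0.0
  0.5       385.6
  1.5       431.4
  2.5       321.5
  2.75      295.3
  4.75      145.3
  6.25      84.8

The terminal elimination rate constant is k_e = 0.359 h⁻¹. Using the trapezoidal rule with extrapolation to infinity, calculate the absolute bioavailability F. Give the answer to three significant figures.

F = 0.693

Trapezoidal AUC_0→6.25 (oral tablet):
  [0→0.5]: (0.0+385.6)/2 × 0.5 = 96.4
  [0.5→1.5]: (385.6+431.4)/2 × 1 = 408.5
  [1.5→2.5]: (431.4+321.5)/2 × 1 = 376.45
  [2.5→2.75]: (321.5+295.3)/2 × 0.25 = 77.1
  [2.75→4.75]: (295.3+145.3)/2 × 2 = 440.6
  [4.75→6.25]: (145.3+84.8)/2 × 1.5 = 172.575
  Sum = 1571.625 µg/L·h
Tail: C_last/k_e = 84.8/0.359 = 236.212
AUC_0→∞ (oral tablet) = 1571.625 + 236.212 = 1807.837 µg/L·h
F = (AUC_ev/D_ev)/(AUC_iv/D_iv) = (1807.837/10)/(2610/10) = 180.7837/261 = 0.6927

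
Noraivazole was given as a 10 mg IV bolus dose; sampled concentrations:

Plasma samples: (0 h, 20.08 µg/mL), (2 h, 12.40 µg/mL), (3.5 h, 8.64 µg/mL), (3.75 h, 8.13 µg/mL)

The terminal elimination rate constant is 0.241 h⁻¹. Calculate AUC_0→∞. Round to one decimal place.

Trapezoidal AUC_0→3.75:
  [0→2]: (20.08+12.40)/2 × 2 = 32.48
  [2→3.5]: (12.40+8.64)/2 × 1.5 = 15.78
  [3.5→3.75]: (8.64+8.13)/2 × 0.25 = 2.09625
  Sum = 50.35625 µg/mL·h
Extrapolated tail: C_last / k_e = 8.13 / 0.241 = 33.734
AUC_0→∞ = 50.35625 + 33.734 = 84.09025 µg/mL·h

AUC = 84.1 µg/mL·h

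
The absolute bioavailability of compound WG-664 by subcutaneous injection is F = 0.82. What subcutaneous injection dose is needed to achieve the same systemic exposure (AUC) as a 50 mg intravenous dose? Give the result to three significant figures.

D_subcutaneous = 61.0 mg

For equal systemic exposure: F × D_ev = D_iv
D_ev = D_iv / F = 50 / 0.82 = 60.9756 mg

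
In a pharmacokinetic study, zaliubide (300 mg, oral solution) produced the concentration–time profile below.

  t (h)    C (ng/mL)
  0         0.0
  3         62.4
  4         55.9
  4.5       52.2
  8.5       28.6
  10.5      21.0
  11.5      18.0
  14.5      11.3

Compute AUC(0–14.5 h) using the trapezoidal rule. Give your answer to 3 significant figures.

AUC = 454 ng/mL·h

Trapezoidal AUC_0→14.5:
  [0→3]: (0.0+62.4)/2 × 3 = 93.6
  [3→4]: (62.4+55.9)/2 × 1 = 59.15
  [4→4.5]: (55.9+52.2)/2 × 0.5 = 27.025
  [4.5→8.5]: (52.2+28.6)/2 × 4 = 161.6
  [8.5→10.5]: (28.6+21.0)/2 × 2 = 49.6
  [10.5→11.5]: (21.0+18.0)/2 × 1 = 19.5
  [11.5→14.5]: (18.0+11.3)/2 × 3 = 43.95
  Sum = 454.425 ng/mL·h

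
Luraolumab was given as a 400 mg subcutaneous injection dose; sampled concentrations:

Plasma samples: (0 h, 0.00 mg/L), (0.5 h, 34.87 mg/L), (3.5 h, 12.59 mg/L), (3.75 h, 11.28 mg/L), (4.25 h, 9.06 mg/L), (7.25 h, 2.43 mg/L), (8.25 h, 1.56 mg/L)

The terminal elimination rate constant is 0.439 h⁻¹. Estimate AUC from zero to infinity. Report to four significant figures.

Trapezoidal AUC_0→8.25:
  [0→0.5]: (0.00+34.87)/2 × 0.5 = 8.7175
  [0.5→3.5]: (34.87+12.59)/2 × 3 = 71.19
  [3.5→3.75]: (12.59+11.28)/2 × 0.25 = 2.98375
  [3.75→4.25]: (11.28+9.06)/2 × 0.5 = 5.085
  [4.25→7.25]: (9.06+2.43)/2 × 3 = 17.235
  [7.25→8.25]: (2.43+1.56)/2 × 1 = 1.995
  Sum = 107.20625 mg/L·h
Extrapolated tail: C_last / k_e = 1.56 / 0.439 = 3.554
AUC_0→∞ = 107.20625 + 3.554 = 110.76025 mg/L·h

AUC = 110.8 mg/L·h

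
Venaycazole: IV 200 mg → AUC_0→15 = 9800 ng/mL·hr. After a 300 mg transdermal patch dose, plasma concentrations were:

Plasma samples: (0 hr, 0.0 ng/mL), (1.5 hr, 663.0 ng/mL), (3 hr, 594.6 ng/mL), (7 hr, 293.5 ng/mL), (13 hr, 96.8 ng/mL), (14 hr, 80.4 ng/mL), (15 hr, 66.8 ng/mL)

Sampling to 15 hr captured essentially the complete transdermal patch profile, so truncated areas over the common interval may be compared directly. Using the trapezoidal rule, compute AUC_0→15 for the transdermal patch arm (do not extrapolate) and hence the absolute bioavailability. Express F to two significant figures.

F = 0.31

Trapezoidal AUC_0→15 (transdermal patch):
  [0→1.5]: (0.0+663.0)/2 × 1.5 = 497.25
  [1.5→3]: (663.0+594.6)/2 × 1.5 = 943.2
  [3→7]: (594.6+293.5)/2 × 4 = 1776.2
  [7→13]: (293.5+96.8)/2 × 6 = 1170.9
  [13→14]: (96.8+80.4)/2 × 1 = 88.6
  [14→15]: (80.4+66.8)/2 × 1 = 73.6
  Sum = 4549.75 ng/mL·hr
F = (AUC_ev/D_ev)/(AUC_iv/D_iv) = (4549.75/300)/(9800/200) = 15.1658/49 = 0.3095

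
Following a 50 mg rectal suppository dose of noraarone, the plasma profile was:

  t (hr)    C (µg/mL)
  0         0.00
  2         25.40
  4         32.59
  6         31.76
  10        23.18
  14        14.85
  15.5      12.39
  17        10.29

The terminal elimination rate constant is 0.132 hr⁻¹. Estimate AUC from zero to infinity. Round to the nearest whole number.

Trapezoidal AUC_0→17:
  [0→2]: (0.00+25.40)/2 × 2 = 25.4
  [2→4]: (25.40+32.59)/2 × 2 = 57.99
  [4→6]: (32.59+31.76)/2 × 2 = 64.35
  [6→10]: (31.76+23.18)/2 × 4 = 109.88
  [10→14]: (23.18+14.85)/2 × 4 = 76.06
  [14→15.5]: (14.85+12.39)/2 × 1.5 = 20.43
  [15.5→17]: (12.39+10.29)/2 × 1.5 = 17.01
  Sum = 371.12 µg/mL·hr
Extrapolated tail: C_last / k_e = 10.29 / 0.132 = 77.955
AUC_0→∞ = 371.12 + 77.955 = 449.075 µg/mL·hr

AUC = 449 µg/mL·hr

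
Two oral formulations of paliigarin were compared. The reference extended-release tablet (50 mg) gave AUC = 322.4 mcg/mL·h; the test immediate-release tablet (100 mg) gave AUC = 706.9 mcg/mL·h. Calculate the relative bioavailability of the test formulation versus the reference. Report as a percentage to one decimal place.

F_rel = 109.6%

F_rel = (AUC_test/D_test) / (AUC_ref/D_ref)
      = (706.9/100) / (322.4/50)
      = 7.069 / 6.448 = 1.0963 = 109.63%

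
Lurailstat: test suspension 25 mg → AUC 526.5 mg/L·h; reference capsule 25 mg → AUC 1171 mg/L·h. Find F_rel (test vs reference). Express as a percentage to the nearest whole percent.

F_rel = 45%

F_rel = (AUC_test/D_test) / (AUC_ref/D_ref)
      = (526.5/25) / (1171/25)
      = 21.06 / 46.84 = 0.4496 = 44.96%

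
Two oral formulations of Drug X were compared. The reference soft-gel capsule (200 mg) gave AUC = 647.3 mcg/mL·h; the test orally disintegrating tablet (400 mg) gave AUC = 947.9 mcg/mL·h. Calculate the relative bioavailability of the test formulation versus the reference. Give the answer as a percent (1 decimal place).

F_rel = 73.2%

F_rel = (AUC_test/D_test) / (AUC_ref/D_ref)
      = (947.9/400) / (647.3/200)
      = 2.36975 / 3.2365 = 0.7322 = 73.22%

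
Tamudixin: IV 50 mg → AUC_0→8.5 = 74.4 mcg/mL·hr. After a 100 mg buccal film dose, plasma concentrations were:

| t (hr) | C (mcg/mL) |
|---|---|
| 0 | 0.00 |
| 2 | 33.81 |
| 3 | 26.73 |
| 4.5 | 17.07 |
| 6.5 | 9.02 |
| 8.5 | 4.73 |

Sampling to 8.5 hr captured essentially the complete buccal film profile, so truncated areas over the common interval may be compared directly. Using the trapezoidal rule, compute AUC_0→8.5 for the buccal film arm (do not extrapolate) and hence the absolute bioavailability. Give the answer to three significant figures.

Trapezoidal AUC_0→8.5 (buccal film):
  [0→2]: (0.00+33.81)/2 × 2 = 33.81
  [2→3]: (33.81+26.73)/2 × 1 = 30.27
  [3→4.5]: (26.73+17.07)/2 × 1.5 = 32.85
  [4.5→6.5]: (17.07+9.02)/2 × 2 = 26.09
  [6.5→8.5]: (9.02+4.73)/2 × 2 = 13.75
  Sum = 136.77 mcg/mL·hr
F = (AUC_ev/D_ev)/(AUC_iv/D_iv) = (136.77/100)/(74.4/50) = 1.3677/1.488 = 0.9192

F = 0.919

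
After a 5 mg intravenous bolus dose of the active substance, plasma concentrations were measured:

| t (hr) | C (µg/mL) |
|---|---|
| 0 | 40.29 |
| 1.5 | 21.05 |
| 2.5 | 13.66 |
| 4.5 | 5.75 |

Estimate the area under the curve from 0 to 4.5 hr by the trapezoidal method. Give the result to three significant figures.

AUC = 82.8 µg/mL·hr

Trapezoidal AUC_0→4.5:
  [0→1.5]: (40.29+21.05)/2 × 1.5 = 46.005
  [1.5→2.5]: (21.05+13.66)/2 × 1 = 17.355
  [2.5→4.5]: (13.66+5.75)/2 × 2 = 19.41
  Sum = 82.77 µg/mL·hr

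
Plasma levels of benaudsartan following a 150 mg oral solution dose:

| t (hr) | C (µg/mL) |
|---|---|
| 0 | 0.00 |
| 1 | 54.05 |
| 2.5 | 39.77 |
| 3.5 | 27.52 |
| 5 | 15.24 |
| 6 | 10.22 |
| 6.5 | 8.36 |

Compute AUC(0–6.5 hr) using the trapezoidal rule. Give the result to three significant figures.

AUC = 180 µg/mL·hr

Trapezoidal AUC_0→6.5:
  [0→1]: (0.00+54.05)/2 × 1 = 27.025
  [1→2.5]: (54.05+39.77)/2 × 1.5 = 70.365
  [2.5→3.5]: (39.77+27.52)/2 × 1 = 33.645
  [3.5→5]: (27.52+15.24)/2 × 1.5 = 32.07
  [5→6]: (15.24+10.22)/2 × 1 = 12.73
  [6→6.5]: (10.22+8.36)/2 × 0.5 = 4.645
  Sum = 180.48 µg/mL·hr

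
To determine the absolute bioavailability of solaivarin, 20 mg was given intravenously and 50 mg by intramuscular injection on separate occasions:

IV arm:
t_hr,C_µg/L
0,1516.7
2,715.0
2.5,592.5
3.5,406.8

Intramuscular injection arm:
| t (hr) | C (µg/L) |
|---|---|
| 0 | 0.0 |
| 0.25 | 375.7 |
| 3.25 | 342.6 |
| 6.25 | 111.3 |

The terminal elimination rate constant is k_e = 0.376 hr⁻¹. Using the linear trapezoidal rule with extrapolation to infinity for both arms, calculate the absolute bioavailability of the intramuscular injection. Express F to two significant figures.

F = 0.20

Trapezoidal AUC_0→3.5 (IV):
  [0→2]: (1516.7+715.0)/2 × 2 = 2231.7
  [2→2.5]: (715.0+592.5)/2 × 0.5 = 326.875
  [2.5→3.5]: (592.5+406.8)/2 × 1 = 499.65
  Sum = 3058.225 µg/L·hr
IV tail: 406.8/0.376 = 1081.915; AUC_iv,0→∞ = 3058.225 + 1081.915 = 4140.14 µg/L·hr
Trapezoidal AUC_0→6.25 (intramuscular injection):
  [0→0.25]: (0.0+375.7)/2 × 0.25 = 46.9625
  [0.25→3.25]: (375.7+342.6)/2 × 3 = 1077.45
  [3.25→6.25]: (342.6+111.3)/2 × 3 = 680.85
  Sum = 1805.2625 µg/L·hr
intramuscular injection tail: 111.3/0.376 = 296.011; AUC_ev,0→∞ = 1805.2625 + 296.011 = 2101.2735 µg/L·hr
F = (AUC_ev/D_ev)/(AUC_iv/D_iv) = (2101.2735/50)/(4140.14/20) = 42.02547/207.007 = 0.2030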